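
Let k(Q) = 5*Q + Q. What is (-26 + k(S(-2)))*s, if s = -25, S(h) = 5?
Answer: -100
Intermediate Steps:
k(Q) = 6*Q
(-26 + k(S(-2)))*s = (-26 + 6*5)*(-25) = (-26 + 30)*(-25) = 4*(-25) = -100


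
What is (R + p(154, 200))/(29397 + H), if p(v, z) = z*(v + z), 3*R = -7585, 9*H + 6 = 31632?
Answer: 204815/98733 ≈ 2.0744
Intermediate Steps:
H = 3514 (H = -⅔ + (⅑)*31632 = -⅔ + 10544/3 = 3514)
R = -7585/3 (R = (⅓)*(-7585) = -7585/3 ≈ -2528.3)
(R + p(154, 200))/(29397 + H) = (-7585/3 + 200*(154 + 200))/(29397 + 3514) = (-7585/3 + 200*354)/32911 = (-7585/3 + 70800)*(1/32911) = (204815/3)*(1/32911) = 204815/98733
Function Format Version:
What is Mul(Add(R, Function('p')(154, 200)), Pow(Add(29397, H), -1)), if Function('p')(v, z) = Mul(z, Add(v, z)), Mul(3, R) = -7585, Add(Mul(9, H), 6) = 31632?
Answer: Rational(204815, 98733) ≈ 2.0744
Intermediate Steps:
H = 3514 (H = Add(Rational(-2, 3), Mul(Rational(1, 9), 31632)) = Add(Rational(-2, 3), Rational(10544, 3)) = 3514)
R = Rational(-7585, 3) (R = Mul(Rational(1, 3), -7585) = Rational(-7585, 3) ≈ -2528.3)
Mul(Add(R, Function('p')(154, 200)), Pow(Add(29397, H), -1)) = Mul(Add(Rational(-7585, 3), Mul(200, Add(154, 200))), Pow(Add(29397, 3514), -1)) = Mul(Add(Rational(-7585, 3), Mul(200, 354)), Pow(32911, -1)) = Mul(Add(Rational(-7585, 3), 70800), Rational(1, 32911)) = Mul(Rational(204815, 3), Rational(1, 32911)) = Rational(204815, 98733)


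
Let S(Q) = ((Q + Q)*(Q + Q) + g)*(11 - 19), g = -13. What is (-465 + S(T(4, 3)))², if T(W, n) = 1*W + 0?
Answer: 762129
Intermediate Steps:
T(W, n) = W (T(W, n) = W + 0 = W)
S(Q) = 104 - 32*Q² (S(Q) = ((Q + Q)*(Q + Q) - 13)*(11 - 19) = ((2*Q)*(2*Q) - 13)*(-8) = (4*Q² - 13)*(-8) = (-13 + 4*Q²)*(-8) = 104 - 32*Q²)
(-465 + S(T(4, 3)))² = (-465 + (104 - 32*4²))² = (-465 + (104 - 32*16))² = (-465 + (104 - 512))² = (-465 - 408)² = (-873)² = 762129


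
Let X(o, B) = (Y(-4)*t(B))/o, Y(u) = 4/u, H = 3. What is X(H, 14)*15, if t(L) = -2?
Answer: 10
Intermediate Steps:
X(o, B) = 2/o (X(o, B) = ((4/(-4))*(-2))/o = ((4*(-¼))*(-2))/o = (-1*(-2))/o = 2/o)
X(H, 14)*15 = (2/3)*15 = (2*(⅓))*15 = (⅔)*15 = 10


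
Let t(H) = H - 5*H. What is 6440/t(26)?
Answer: -805/13 ≈ -61.923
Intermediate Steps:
t(H) = -4*H
6440/t(26) = 6440/((-4*26)) = 6440/(-104) = 6440*(-1/104) = -805/13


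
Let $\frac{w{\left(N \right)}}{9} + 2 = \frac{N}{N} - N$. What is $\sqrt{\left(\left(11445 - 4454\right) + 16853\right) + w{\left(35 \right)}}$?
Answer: $28 \sqrt{30} \approx 153.36$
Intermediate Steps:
$w{\left(N \right)} = -9 - 9 N$ ($w{\left(N \right)} = -18 + 9 \left(\frac{N}{N} - N\right) = -18 + 9 \left(1 - N\right) = -18 - \left(-9 + 9 N\right) = -9 - 9 N$)
$\sqrt{\left(\left(11445 - 4454\right) + 16853\right) + w{\left(35 \right)}} = \sqrt{\left(\left(11445 - 4454\right) + 16853\right) - 324} = \sqrt{\left(6991 + 16853\right) - 324} = \sqrt{23844 - 324} = \sqrt{23520} = 28 \sqrt{30}$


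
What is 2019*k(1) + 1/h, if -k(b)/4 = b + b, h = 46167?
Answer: -745689383/46167 ≈ -16152.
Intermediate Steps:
k(b) = -8*b (k(b) = -4*(b + b) = -8*b)
2019*k(1) + 1/h = 2019*(-8*1) + 1/46167 = 2019*(-8) + 1/46167 = -16152 + 1/46167 = -745689383/46167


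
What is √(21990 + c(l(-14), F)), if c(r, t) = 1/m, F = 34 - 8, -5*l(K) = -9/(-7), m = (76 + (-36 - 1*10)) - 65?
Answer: √26937715/35 ≈ 148.29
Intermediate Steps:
m = -35 (m = (76 + (-36 - 10)) - 65 = (76 - 46) - 65 = 30 - 65 = -35)
l(K) = -9/35 (l(K) = -(-9)/(5*(-7)) = -(-9)*(-1)/(5*7) = -⅕*9/7 = -9/35)
F = 26
c(r, t) = -1/35 (c(r, t) = 1/(-35) = -1/35)
√(21990 + c(l(-14), F)) = √(21990 - 1/35) = √(769649/35) = √26937715/35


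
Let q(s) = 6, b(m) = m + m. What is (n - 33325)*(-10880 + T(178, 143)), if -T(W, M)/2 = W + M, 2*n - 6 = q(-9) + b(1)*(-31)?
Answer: 384258700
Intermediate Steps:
b(m) = 2*m
n = -25 (n = 3 + (6 + (2*1)*(-31))/2 = 3 + (6 + 2*(-31))/2 = 3 + (6 - 62)/2 = 3 + (½)*(-56) = 3 - 28 = -25)
T(W, M) = -2*M - 2*W (T(W, M) = -2*(W + M) = -2*(M + W) = -2*M - 2*W)
(n - 33325)*(-10880 + T(178, 143)) = (-25 - 33325)*(-10880 + (-2*143 - 2*178)) = -33350*(-10880 + (-286 - 356)) = -33350*(-10880 - 642) = -33350*(-11522) = 384258700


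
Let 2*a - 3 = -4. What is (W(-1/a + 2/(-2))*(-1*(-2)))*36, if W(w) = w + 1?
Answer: 144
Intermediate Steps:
a = -½ (a = 3/2 + (½)*(-4) = 3/2 - 2 = -½ ≈ -0.50000)
W(w) = 1 + w
(W(-1/a + 2/(-2))*(-1*(-2)))*36 = ((1 + (-1/(-½) + 2/(-2)))*(-1*(-2)))*36 = ((1 + (-1*(-2) + 2*(-½)))*2)*36 = ((1 + (2 - 1))*2)*36 = ((1 + 1)*2)*36 = (2*2)*36 = 4*36 = 144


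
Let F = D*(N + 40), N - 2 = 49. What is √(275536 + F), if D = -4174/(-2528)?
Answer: √27528926259/316 ≈ 525.06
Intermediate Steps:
N = 51 (N = 2 + 49 = 51)
D = 2087/1264 (D = -4174*(-1/2528) = 2087/1264 ≈ 1.6511)
F = 189917/1264 (F = 2087*(51 + 40)/1264 = (2087/1264)*91 = 189917/1264 ≈ 150.25)
√(275536 + F) = √(275536 + 189917/1264) = √(348467421/1264) = √27528926259/316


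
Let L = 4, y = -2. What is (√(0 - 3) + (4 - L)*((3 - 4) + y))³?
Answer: -3*I*√3 ≈ -5.1962*I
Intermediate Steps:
(√(0 - 3) + (4 - L)*((3 - 4) + y))³ = (√(0 - 3) + (4 - 1*4)*((3 - 4) - 2))³ = (√(-3) + (4 - 4)*(-1 - 2))³ = (I*√3 + 0*(-3))³ = (I*√3 + 0)³ = (I*√3)³ = -3*I*√3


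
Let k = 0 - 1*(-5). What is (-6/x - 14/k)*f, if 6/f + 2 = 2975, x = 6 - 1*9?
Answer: -8/4955 ≈ -0.0016145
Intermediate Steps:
x = -3 (x = 6 - 9 = -3)
k = 5 (k = 0 + 5 = 5)
f = 2/991 (f = 6/(-2 + 2975) = 6/2973 = 6*(1/2973) = 2/991 ≈ 0.0020182)
(-6/x - 14/k)*f = (-6/(-3) - 14/5)*(2/991) = (-6*(-1/3) - 14*1/5)*(2/991) = (2 - 14/5)*(2/991) = -4/5*2/991 = -8/4955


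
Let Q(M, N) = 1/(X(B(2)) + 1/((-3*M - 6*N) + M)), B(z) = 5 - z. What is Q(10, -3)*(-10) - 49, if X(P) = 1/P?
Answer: 11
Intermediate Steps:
Q(M, N) = 1/(⅓ + 1/(-6*N - 2*M)) (Q(M, N) = 1/(1/(5 - 1*2) + 1/((-3*M - 6*N) + M)) = 1/(1/(5 - 2) + 1/((-6*N - 3*M) + M)) = 1/(1/3 + 1/(-6*N - 2*M)) = 1/(⅓ + 1/(-6*N - 2*M)))
Q(10, -3)*(-10) - 49 = (6*(10 + 3*(-3))/(-3 + 2*10 + 6*(-3)))*(-10) - 49 = (6*(10 - 9)/(-3 + 20 - 18))*(-10) - 49 = (6*1/(-1))*(-10) - 49 = (6*(-1)*1)*(-10) - 49 = -6*(-10) - 49 = 60 - 49 = 11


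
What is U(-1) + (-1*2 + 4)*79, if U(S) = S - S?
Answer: 158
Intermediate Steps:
U(S) = 0
U(-1) + (-1*2 + 4)*79 = 0 + (-1*2 + 4)*79 = 0 + (-2 + 4)*79 = 0 + 2*79 = 0 + 158 = 158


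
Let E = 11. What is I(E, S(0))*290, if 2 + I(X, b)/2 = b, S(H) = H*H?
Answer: -1160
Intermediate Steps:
S(H) = H²
I(X, b) = -4 + 2*b
I(E, S(0))*290 = (-4 + 2*0²)*290 = (-4 + 2*0)*290 = (-4 + 0)*290 = -4*290 = -1160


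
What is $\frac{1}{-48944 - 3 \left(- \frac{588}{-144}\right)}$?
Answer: $- \frac{4}{195825} \approx -2.0426 \cdot 10^{-5}$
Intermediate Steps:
$\frac{1}{-48944 - 3 \left(- \frac{588}{-144}\right)} = \frac{1}{-48944 - 3 \left(\left(-588\right) \left(- \frac{1}{144}\right)\right)} = \frac{1}{-48944 - \frac{49}{4}} = \frac{1}{- \frac{195825}{4}} = - \frac{4}{195825}$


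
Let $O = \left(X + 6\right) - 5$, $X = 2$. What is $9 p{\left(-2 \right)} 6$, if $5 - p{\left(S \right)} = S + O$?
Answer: $216$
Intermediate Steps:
$O = 3$ ($O = \left(2 + 6\right) - 5 = 8 - 5 = 3$)
$p{\left(S \right)} = 2 - S$ ($p{\left(S \right)} = 5 - \left(S + 3\right) = 5 - \left(3 + S\right) = 2 - S$)
$9 p{\left(-2 \right)} 6 = 9 \left(2 - -2\right) 6 = 9 \left(2 + 2\right) 6 = 9 \cdot 4 \cdot 6 = 36 \cdot 6 = 216$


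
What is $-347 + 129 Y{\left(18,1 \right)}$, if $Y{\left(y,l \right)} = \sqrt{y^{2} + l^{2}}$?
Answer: $-347 + 645 \sqrt{13} \approx 1978.6$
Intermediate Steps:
$Y{\left(y,l \right)} = \sqrt{l^{2} + y^{2}}$
$-347 + 129 Y{\left(18,1 \right)} = -347 + 129 \sqrt{1^{2} + 18^{2}} = -347 + 129 \sqrt{1 + 324} = -347 + 129 \sqrt{325} = -347 + 129 \cdot 5 \sqrt{13} = -347 + 645 \sqrt{13}$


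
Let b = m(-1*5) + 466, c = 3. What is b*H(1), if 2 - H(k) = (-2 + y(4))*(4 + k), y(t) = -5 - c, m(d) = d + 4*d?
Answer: 22932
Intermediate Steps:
m(d) = 5*d
b = 441 (b = 5*(-1*5) + 466 = 5*(-5) + 466 = -25 + 466 = 441)
y(t) = -8 (y(t) = -5 - 1*3 = -5 - 3 = -8)
H(k) = 42 + 10*k (H(k) = 2 - (-2 - 8)*(4 + k) = 2 - (-10)*(4 + k) = 2 - (-40 - 10*k) = 2 + (40 + 10*k) = 42 + 10*k)
b*H(1) = 441*(42 + 10*1) = 441*(42 + 10) = 441*52 = 22932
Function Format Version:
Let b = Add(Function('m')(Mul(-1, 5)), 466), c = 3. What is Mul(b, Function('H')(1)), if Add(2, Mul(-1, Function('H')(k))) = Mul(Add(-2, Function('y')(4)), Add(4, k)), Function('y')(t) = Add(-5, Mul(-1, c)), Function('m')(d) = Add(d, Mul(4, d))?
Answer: 22932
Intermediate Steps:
Function('m')(d) = Mul(5, d)
b = 441 (b = Add(Mul(5, Mul(-1, 5)), 466) = Add(Mul(5, -5), 466) = Add(-25, 466) = 441)
Function('y')(t) = -8 (Function('y')(t) = Add(-5, Mul(-1, 3)) = Add(-5, -3) = -8)
Function('H')(k) = Add(42, Mul(10, k)) (Function('H')(k) = Add(2, Mul(-1, Mul(Add(-2, -8), Add(4, k)))) = Add(2, Mul(-1, Mul(-10, Add(4, k)))) = Add(2, Mul(-1, Add(-40, Mul(-10, k)))) = Add(2, Add(40, Mul(10, k))) = Add(42, Mul(10, k)))
Mul(b, Function('H')(1)) = Mul(441, Add(42, Mul(10, 1))) = Mul(441, Add(42, 10)) = Mul(441, 52) = 22932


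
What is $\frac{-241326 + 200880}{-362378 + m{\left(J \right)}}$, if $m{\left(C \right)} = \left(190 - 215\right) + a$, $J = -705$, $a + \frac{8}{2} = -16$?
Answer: $\frac{40446}{362423} \approx 0.1116$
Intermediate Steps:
$a = -20$ ($a = -4 - 16 = -20$)
$m{\left(C \right)} = -45$ ($m{\left(C \right)} = \left(190 - 215\right) - 20 = -25 - 20 = -45$)
$\frac{-241326 + 200880}{-362378 + m{\left(J \right)}} = \frac{-241326 + 200880}{-362378 - 45} = - \frac{40446}{-362423} = \left(-40446\right) \left(- \frac{1}{362423}\right) = \frac{40446}{362423}$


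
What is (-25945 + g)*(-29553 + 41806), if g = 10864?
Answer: -184787493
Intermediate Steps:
(-25945 + g)*(-29553 + 41806) = (-25945 + 10864)*(-29553 + 41806) = -15081*12253 = -184787493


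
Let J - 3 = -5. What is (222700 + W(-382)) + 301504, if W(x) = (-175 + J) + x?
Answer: 523645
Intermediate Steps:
J = -2 (J = 3 - 5 = -2)
W(x) = -177 + x (W(x) = (-175 - 2) + x = -177 + x)
(222700 + W(-382)) + 301504 = (222700 + (-177 - 382)) + 301504 = (222700 - 559) + 301504 = 222141 + 301504 = 523645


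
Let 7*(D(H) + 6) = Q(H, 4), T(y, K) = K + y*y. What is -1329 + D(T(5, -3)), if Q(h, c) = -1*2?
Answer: -9347/7 ≈ -1335.3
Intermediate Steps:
T(y, K) = K + y²
Q(h, c) = -2
D(H) = -44/7 (D(H) = -6 + (⅐)*(-2) = -6 - 2/7 = -44/7)
-1329 + D(T(5, -3)) = -1329 - 44/7 = -9347/7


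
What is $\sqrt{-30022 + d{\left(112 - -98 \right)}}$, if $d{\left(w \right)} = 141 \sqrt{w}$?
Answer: $\sqrt{-30022 + 141 \sqrt{210}} \approx 167.27 i$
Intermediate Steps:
$\sqrt{-30022 + d{\left(112 - -98 \right)}} = \sqrt{-30022 + 141 \sqrt{112 - -98}} = \sqrt{-30022 + 141 \sqrt{112 + 98}} = \sqrt{-30022 + 141 \sqrt{210}}$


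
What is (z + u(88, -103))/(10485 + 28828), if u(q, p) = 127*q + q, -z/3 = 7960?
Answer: -12616/39313 ≈ -0.32091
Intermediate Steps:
z = -23880 (z = -3*7960 = -23880)
u(q, p) = 128*q
(z + u(88, -103))/(10485 + 28828) = (-23880 + 128*88)/(10485 + 28828) = (-23880 + 11264)/39313 = -12616*1/39313 = -12616/39313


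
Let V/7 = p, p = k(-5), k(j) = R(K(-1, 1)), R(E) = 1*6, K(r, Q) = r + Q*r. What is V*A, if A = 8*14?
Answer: 4704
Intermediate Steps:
R(E) = 6
k(j) = 6
p = 6
V = 42 (V = 7*6 = 42)
A = 112
V*A = 42*112 = 4704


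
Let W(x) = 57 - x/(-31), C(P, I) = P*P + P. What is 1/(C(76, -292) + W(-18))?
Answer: 31/183161 ≈ 0.00016925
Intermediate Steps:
C(P, I) = P + P**2 (C(P, I) = P**2 + P = P + P**2)
W(x) = 57 + x/31 (W(x) = 57 - x*(-1)/31 = 57 - (-1)*x/31 = 57 + x/31)
1/(C(76, -292) + W(-18)) = 1/(76*(1 + 76) + (57 + (1/31)*(-18))) = 1/(76*77 + (57 - 18/31)) = 1/(5852 + 1749/31) = 1/(183161/31) = 31/183161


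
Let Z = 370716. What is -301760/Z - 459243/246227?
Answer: -61137546877/22820072133 ≈ -2.6791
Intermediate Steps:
-301760/Z - 459243/246227 = -301760/370716 - 459243/246227 = -301760*1/370716 - 459243*1/246227 = -75440/92679 - 459243/246227 = -61137546877/22820072133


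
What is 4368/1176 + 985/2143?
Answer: 62613/15001 ≈ 4.1739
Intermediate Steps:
4368/1176 + 985/2143 = 4368*(1/1176) + 985*(1/2143) = 26/7 + 985/2143 = 62613/15001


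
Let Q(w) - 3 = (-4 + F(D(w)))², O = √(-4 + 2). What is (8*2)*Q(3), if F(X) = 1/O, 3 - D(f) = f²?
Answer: 296 + 64*I*√2 ≈ 296.0 + 90.51*I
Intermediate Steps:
O = I*√2 (O = √(-2) = I*√2 ≈ 1.4142*I)
D(f) = 3 - f²
F(X) = -I*√2/2 (F(X) = 1/(I*√2) = -I*√2/2)
Q(w) = 3 + (-4 - I*√2/2)²
(8*2)*Q(3) = (8*2)*(37/2 + 4*I*√2) = 16*(37/2 + 4*I*√2) = 296 + 64*I*√2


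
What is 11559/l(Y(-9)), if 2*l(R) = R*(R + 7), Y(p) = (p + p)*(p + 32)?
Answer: 3853/28083 ≈ 0.13720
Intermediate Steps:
Y(p) = 2*p*(32 + p) (Y(p) = (2*p)*(32 + p) = 2*p*(32 + p))
l(R) = R*(7 + R)/2 (l(R) = (R*(R + 7))/2 = (R*(7 + R))/2 = R*(7 + R)/2)
11559/l(Y(-9)) = 11559/(((2*(-9)*(32 - 9))*(7 + 2*(-9)*(32 - 9))/2)) = 11559/(((2*(-9)*23)*(7 + 2*(-9)*23)/2)) = 11559/(((½)*(-414)*(7 - 414))) = 11559/(((½)*(-414)*(-407))) = 11559/84249 = 11559*(1/84249) = 3853/28083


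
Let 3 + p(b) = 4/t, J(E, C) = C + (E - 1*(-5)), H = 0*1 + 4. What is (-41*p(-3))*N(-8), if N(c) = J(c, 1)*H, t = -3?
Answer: -4264/3 ≈ -1421.3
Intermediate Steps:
H = 4 (H = 0 + 4 = 4)
J(E, C) = 5 + C + E (J(E, C) = C + (E + 5) = C + (5 + E) = 5 + C + E)
p(b) = -13/3 (p(b) = -3 + 4/(-3) = -3 + 4*(-⅓) = -3 - 4/3 = -13/3)
N(c) = 24 + 4*c (N(c) = (5 + 1 + c)*4 = (6 + c)*4 = 24 + 4*c)
(-41*p(-3))*N(-8) = (-41*(-13/3))*(24 + 4*(-8)) = 533*(24 - 32)/3 = (533/3)*(-8) = -4264/3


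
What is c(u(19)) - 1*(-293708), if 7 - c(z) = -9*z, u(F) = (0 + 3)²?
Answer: 293796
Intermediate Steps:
u(F) = 9 (u(F) = 3² = 9)
c(z) = 7 + 9*z (c(z) = 7 - (-9)*z = 7 + 9*z)
c(u(19)) - 1*(-293708) = (7 + 9*9) - 1*(-293708) = (7 + 81) + 293708 = 88 + 293708 = 293796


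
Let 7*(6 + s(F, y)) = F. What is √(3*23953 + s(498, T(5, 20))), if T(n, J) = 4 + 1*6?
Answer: 3*√391587/7 ≈ 268.19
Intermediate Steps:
T(n, J) = 10 (T(n, J) = 4 + 6 = 10)
s(F, y) = -6 + F/7
√(3*23953 + s(498, T(5, 20))) = √(3*23953 + (-6 + (⅐)*498)) = √(71859 + (-6 + 498/7)) = √(71859 + 456/7) = √(503469/7) = 3*√391587/7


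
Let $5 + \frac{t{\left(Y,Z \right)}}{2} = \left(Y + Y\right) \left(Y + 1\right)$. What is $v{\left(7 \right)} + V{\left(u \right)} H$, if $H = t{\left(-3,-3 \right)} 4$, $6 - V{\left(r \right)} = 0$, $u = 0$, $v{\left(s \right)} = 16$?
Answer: $352$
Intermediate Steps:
$V{\left(r \right)} = 6$ ($V{\left(r \right)} = 6 - 0 = 6 + 0 = 6$)
$t{\left(Y,Z \right)} = -10 + 4 Y \left(1 + Y\right)$ ($t{\left(Y,Z \right)} = -10 + 2 \left(Y + Y\right) \left(Y + 1\right) = -10 + 2 \cdot 2 Y \left(1 + Y\right) = -10 + 4 Y \left(1 + Y\right)$)
$H = 56$ ($H = \left(-10 + 4 \left(-3\right) + 4 \left(-3\right)^{2}\right) 4 = \left(-10 - 12 + 4 \cdot 9\right) 4 = \left(-10 - 12 + 36\right) 4 = 14 \cdot 4 = 56$)
$v{\left(7 \right)} + V{\left(u \right)} H = 16 + 6 \cdot 56 = 16 + 336 = 352$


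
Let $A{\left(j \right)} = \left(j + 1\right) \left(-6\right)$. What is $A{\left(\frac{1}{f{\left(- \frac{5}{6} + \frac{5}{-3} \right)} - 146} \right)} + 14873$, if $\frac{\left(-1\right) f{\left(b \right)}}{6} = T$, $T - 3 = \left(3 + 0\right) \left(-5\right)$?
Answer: $\frac{550082}{37} \approx 14867.0$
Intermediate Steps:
$T = -12$ ($T = 3 + \left(3 + 0\right) \left(-5\right) = 3 + 3 \left(-5\right) = 3 - 15 = -12$)
$f{\left(b \right)} = 72$ ($f{\left(b \right)} = \left(-6\right) \left(-12\right) = 72$)
$A{\left(j \right)} = -6 - 6 j$ ($A{\left(j \right)} = \left(1 + j\right) \left(-6\right) = -6 - 6 j$)
$A{\left(\frac{1}{f{\left(- \frac{5}{6} + \frac{5}{-3} \right)} - 146} \right)} + 14873 = \left(-6 - \frac{6}{72 - 146}\right) + 14873 = \left(-6 - \frac{6}{-74}\right) + 14873 = \left(-6 - - \frac{3}{37}\right) + 14873 = \left(-6 + \frac{3}{37}\right) + 14873 = - \frac{219}{37} + 14873 = \frac{550082}{37}$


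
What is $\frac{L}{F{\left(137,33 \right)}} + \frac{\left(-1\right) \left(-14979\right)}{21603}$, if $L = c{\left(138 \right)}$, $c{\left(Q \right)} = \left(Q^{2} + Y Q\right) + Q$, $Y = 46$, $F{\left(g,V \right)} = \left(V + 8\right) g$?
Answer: $\frac{211887211}{40448017} \approx 5.2385$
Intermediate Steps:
$F{\left(g,V \right)} = g \left(8 + V\right)$ ($F{\left(g,V \right)} = \left(8 + V\right) g = g \left(8 + V\right)$)
$c{\left(Q \right)} = Q^{2} + 47 Q$ ($c{\left(Q \right)} = \left(Q^{2} + 46 Q\right) + Q = Q^{2} + 47 Q$)
$L = 25530$ ($L = 138 \left(47 + 138\right) = 138 \cdot 185 = 25530$)
$\frac{L}{F{\left(137,33 \right)}} + \frac{\left(-1\right) \left(-14979\right)}{21603} = \frac{25530}{137 \left(8 + 33\right)} + \frac{\left(-1\right) \left(-14979\right)}{21603} = \frac{25530}{137 \cdot 41} + 14979 \cdot \frac{1}{21603} = \frac{25530}{5617} + \frac{4993}{7201} = \frac{211887211}{40448017}$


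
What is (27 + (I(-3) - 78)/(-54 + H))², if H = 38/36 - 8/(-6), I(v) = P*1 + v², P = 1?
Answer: 692058249/863041 ≈ 801.88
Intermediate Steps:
I(v) = 1 + v² (I(v) = 1*1 + v² = 1 + v²)
H = 43/18 (H = 38*(1/36) - 8*(-⅙) = 19/18 + 4/3 = 43/18 ≈ 2.3889)
(27 + (I(-3) - 78)/(-54 + H))² = (27 + ((1 + (-3)²) - 78)/(-54 + 43/18))² = (27 + ((1 + 9) - 78)/(-929/18))² = (27 + (10 - 78)*(-18/929))² = (27 - 68*(-18/929))² = (27 + 1224/929)² = (26307/929)² = 692058249/863041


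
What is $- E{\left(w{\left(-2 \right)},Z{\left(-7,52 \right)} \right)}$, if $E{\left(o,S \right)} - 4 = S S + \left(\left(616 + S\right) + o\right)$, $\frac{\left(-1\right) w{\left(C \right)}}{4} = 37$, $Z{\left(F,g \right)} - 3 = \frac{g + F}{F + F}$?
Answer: $- \frac{92479}{196} \approx -471.83$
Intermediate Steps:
$Z{\left(F,g \right)} = 3 + \frac{F + g}{2 F}$ ($Z{\left(F,g \right)} = 3 + \frac{g + F}{F + F} = 3 + \frac{F + g}{2 F}$)
$w{\left(C \right)} = -148$ ($w{\left(C \right)} = \left(-4\right) 37 = -148$)
$E{\left(o,S \right)} = 620 + S + o + S^{2}$ ($E{\left(o,S \right)} = 4 + \left(S S + \left(\left(616 + S\right) + o\right)\right) = 4 + \left(S^{2} + \left(616 + S + o\right)\right) = 4 + \left(616 + S + o + S^{2}\right) = 620 + S + o + S^{2}$)
$- E{\left(w{\left(-2 \right)},Z{\left(-7,52 \right)} \right)} = - (620 + \frac{52 + 7 \left(-7\right)}{2 \left(-7\right)} - 148 + \left(\frac{52 + 7 \left(-7\right)}{2 \left(-7\right)}\right)^{2}) = - (620 + \frac{1}{2} \left(- \frac{1}{7}\right) \left(52 - 49\right) - 148 + \left(\frac{1}{2} \left(- \frac{1}{7}\right) \left(52 - 49\right)\right)^{2}) = - (620 + \frac{1}{2} \left(- \frac{1}{7}\right) 3 - 148 + \left(\frac{1}{2} \left(- \frac{1}{7}\right) 3\right)^{2}) = - (620 - \frac{3}{14} - 148 + \left(- \frac{3}{14}\right)^{2}) = - (620 - \frac{3}{14} - 148 + \frac{9}{196}) = \left(-1\right) \frac{92479}{196} = - \frac{92479}{196}$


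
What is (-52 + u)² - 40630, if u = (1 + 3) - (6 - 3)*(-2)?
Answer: -38866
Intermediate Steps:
u = 10 (u = 4 - 3*(-2) = 4 - 1*(-6) = 4 + 6 = 10)
(-52 + u)² - 40630 = (-52 + 10)² - 40630 = (-42)² - 40630 = 1764 - 40630 = -38866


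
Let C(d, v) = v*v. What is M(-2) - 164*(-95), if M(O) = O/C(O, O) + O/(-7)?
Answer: 218117/14 ≈ 15580.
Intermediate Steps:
C(d, v) = v**2
M(O) = 1/O - O/7 (M(O) = O/(O**2) + O/(-7) = O/O**2 + O*(-1/7) = 1/O - O/7)
M(-2) - 164*(-95) = (1/(-2) - 1/7*(-2)) - 164*(-95) = (-1/2 + 2/7) + 15580 = -3/14 + 15580 = 218117/14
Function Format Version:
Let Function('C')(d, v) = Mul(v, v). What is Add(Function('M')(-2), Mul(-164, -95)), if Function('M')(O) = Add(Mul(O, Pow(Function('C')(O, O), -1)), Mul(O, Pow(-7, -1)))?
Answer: Rational(218117, 14) ≈ 15580.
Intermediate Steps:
Function('C')(d, v) = Pow(v, 2)
Function('M')(O) = Add(Pow(O, -1), Mul(Rational(-1, 7), O)) (Function('M')(O) = Add(Mul(O, Pow(Pow(O, 2), -1)), Mul(O, Pow(-7, -1))) = Add(Mul(O, Pow(O, -2)), Mul(O, Rational(-1, 7))) = Add(Pow(O, -1), Mul(Rational(-1, 7), O)))
Add(Function('M')(-2), Mul(-164, -95)) = Add(Add(Pow(-2, -1), Mul(Rational(-1, 7), -2)), Mul(-164, -95)) = Add(Add(Rational(-1, 2), Rational(2, 7)), 15580) = Add(Rational(-3, 14), 15580) = Rational(218117, 14)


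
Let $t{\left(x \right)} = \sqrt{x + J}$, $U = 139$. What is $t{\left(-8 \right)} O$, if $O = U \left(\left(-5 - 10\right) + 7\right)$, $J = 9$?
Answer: $-1112$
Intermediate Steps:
$t{\left(x \right)} = \sqrt{9 + x}$ ($t{\left(x \right)} = \sqrt{x + 9} = \sqrt{9 + x}$)
$O = -1112$ ($O = 139 \left(\left(-5 - 10\right) + 7\right) = 139 \left(-15 + 7\right) = 139 \left(-8\right) = -1112$)
$t{\left(-8 \right)} O = \sqrt{9 - 8} \left(-1112\right) = \sqrt{1} \left(-1112\right) = 1 \left(-1112\right) = -1112$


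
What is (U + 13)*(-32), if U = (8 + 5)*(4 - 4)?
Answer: -416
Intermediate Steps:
U = 0 (U = 13*0 = 0)
(U + 13)*(-32) = (0 + 13)*(-32) = 13*(-32) = -416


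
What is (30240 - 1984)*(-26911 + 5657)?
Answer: -600553024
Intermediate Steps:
(30240 - 1984)*(-26911 + 5657) = 28256*(-21254) = -600553024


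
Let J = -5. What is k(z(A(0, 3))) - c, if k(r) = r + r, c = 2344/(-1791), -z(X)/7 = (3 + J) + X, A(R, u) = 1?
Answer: 27418/1791 ≈ 15.309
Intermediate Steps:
z(X) = 14 - 7*X (z(X) = -7*((3 - 5) + X) = -7*(-2 + X) = 14 - 7*X)
c = -2344/1791 (c = 2344*(-1/1791) = -2344/1791 ≈ -1.3088)
k(r) = 2*r
k(z(A(0, 3))) - c = 2*(14 - 7*1) - 1*(-2344/1791) = 2*(14 - 7) + 2344/1791 = 2*7 + 2344/1791 = 14 + 2344/1791 = 27418/1791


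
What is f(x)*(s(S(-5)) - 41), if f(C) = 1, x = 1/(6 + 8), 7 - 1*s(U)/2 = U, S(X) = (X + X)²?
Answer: -227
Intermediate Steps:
S(X) = 4*X² (S(X) = (2*X)² = 4*X²)
s(U) = 14 - 2*U
x = 1/14 ≈ 0.071429
f(x)*(s(S(-5)) - 41) = 1*((14 - 8*(-5)²) - 41) = 1*((14 - 8*25) - 41) = 1*((14 - 2*100) - 41) = 1*((14 - 200) - 41) = 1*(-186 - 41) = 1*(-227) = -227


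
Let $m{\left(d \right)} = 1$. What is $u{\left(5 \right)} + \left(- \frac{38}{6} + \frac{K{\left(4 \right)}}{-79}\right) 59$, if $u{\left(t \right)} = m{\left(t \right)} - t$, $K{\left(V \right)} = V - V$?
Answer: $- \frac{1133}{3} \approx -377.67$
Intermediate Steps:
$K{\left(V \right)} = 0$
$u{\left(t \right)} = 1 - t$
$u{\left(5 \right)} + \left(- \frac{38}{6} + \frac{K{\left(4 \right)}}{-79}\right) 59 = \left(1 - 5\right) + \left(- \frac{38}{6} + \frac{0}{-79}\right) 59 = \left(1 - 5\right) + \left(\left(-38\right) \frac{1}{6} + 0 \left(- \frac{1}{79}\right)\right) 59 = -4 + \left(- \frac{19}{3} + 0\right) 59 = -4 - \frac{1121}{3} = - \frac{1133}{3}$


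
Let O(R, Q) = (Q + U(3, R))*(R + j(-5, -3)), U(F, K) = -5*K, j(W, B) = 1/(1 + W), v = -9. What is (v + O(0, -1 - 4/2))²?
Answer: 1089/16 ≈ 68.063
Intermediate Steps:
O(R, Q) = (-¼ + R)*(Q - 5*R) (O(R, Q) = (Q - 5*R)*(R + 1/(1 - 5)) = (Q - 5*R)*(R + 1/(-4)) = (Q - 5*R)*(R - ¼) = (Q - 5*R)*(-¼ + R) = (-¼ + R)*(Q - 5*R))
(v + O(0, -1 - 4/2))² = (-9 + (-5*0² - (-1 - 4/2)/4 + (5/4)*0 + (-1 - 4/2)*0))² = (-9 + (-5*0 - (-1 - 4*½)/4 + 0 + (-1 - 4*½)*0))² = (-9 + (0 - (-1 - 2)/4 + 0 + (-1 - 2)*0))² = (-9 + (0 - ¼*(-3) + 0 - 3*0))² = (-9 + (0 + ¾ + 0 + 0))² = (-9 + ¾)² = (-33/4)² = 1089/16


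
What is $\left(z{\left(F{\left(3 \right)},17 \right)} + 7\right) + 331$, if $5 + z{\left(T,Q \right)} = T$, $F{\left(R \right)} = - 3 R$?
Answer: $324$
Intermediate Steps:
$z{\left(T,Q \right)} = -5 + T$
$\left(z{\left(F{\left(3 \right)},17 \right)} + 7\right) + 331 = \left(\left(-5 - 9\right) + 7\right) + 331 = \left(-14 + 7\right) + 331 = -7 + 331 = 324$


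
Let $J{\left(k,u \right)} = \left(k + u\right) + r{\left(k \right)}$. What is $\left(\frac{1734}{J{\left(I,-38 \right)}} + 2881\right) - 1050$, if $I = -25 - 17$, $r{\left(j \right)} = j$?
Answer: $\frac{110824}{61} \approx 1816.8$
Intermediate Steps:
$I = -42$ ($I = -25 - 17 = -42$)
$J{\left(k,u \right)} = u + 2 k$ ($J{\left(k,u \right)} = \left(k + u\right) + k = u + 2 k$)
$\left(\frac{1734}{J{\left(I,-38 \right)}} + 2881\right) - 1050 = \left(\frac{1734}{-38 + 2 \left(-42\right)} + 2881\right) - 1050 = \left(\frac{1734}{-38 - 84} + 2881\right) - 1050 = \left(\frac{1734}{-122} + 2881\right) - 1050 = \left(1734 \left(- \frac{1}{122}\right) + 2881\right) - 1050 = \left(- \frac{867}{61} + 2881\right) - 1050 = \frac{174874}{61} - 1050 = \frac{110824}{61}$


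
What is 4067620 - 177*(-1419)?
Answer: 4318783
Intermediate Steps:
4067620 - 177*(-1419) = 4067620 + 251163 = 4318783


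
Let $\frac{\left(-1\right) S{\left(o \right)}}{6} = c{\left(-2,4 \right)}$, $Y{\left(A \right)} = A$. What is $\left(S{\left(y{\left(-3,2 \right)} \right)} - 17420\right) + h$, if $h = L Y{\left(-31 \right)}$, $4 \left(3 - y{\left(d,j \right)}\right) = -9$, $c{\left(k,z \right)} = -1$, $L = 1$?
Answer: $-17445$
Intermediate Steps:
$y{\left(d,j \right)} = \frac{21}{4}$ ($y{\left(d,j \right)} = 3 - - \frac{9}{4} = 3 + \frac{9}{4} = \frac{21}{4}$)
$S{\left(o \right)} = 6$ ($S{\left(o \right)} = \left(-6\right) \left(-1\right) = 6$)
$h = -31$ ($h = 1 \left(-31\right) = -31$)
$\left(S{\left(y{\left(-3,2 \right)} \right)} - 17420\right) + h = \left(6 - 17420\right) - 31 = -17414 - 31 = -17445$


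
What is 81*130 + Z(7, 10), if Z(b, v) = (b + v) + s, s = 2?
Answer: 10549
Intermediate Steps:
Z(b, v) = 2 + b + v (Z(b, v) = (b + v) + 2 = 2 + b + v)
81*130 + Z(7, 10) = 81*130 + (2 + 7 + 10) = 10530 + 19 = 10549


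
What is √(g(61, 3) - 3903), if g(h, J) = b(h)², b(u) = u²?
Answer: √13841938 ≈ 3720.5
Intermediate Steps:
g(h, J) = h⁴ (g(h, J) = (h²)² = h⁴)
√(g(61, 3) - 3903) = √(61⁴ - 3903) = √(13845841 - 3903) = √13841938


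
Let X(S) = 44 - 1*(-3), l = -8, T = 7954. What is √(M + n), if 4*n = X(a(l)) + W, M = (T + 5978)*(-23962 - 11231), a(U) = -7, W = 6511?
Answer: I*√1961228946/2 ≈ 22143.0*I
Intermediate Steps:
X(S) = 47 (X(S) = 44 + 3 = 47)
M = -490308876 (M = (7954 + 5978)*(-23962 - 11231) = 13932*(-35193) = -490308876)
n = 3279/2 (n = (47 + 6511)/4 = (¼)*6558 = 3279/2 ≈ 1639.5)
√(M + n) = √(-490308876 + 3279/2) = √(-980614473/2) = I*√1961228946/2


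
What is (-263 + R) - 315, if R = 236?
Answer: -342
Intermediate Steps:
(-263 + R) - 315 = (-263 + 236) - 315 = -27 - 315 = -342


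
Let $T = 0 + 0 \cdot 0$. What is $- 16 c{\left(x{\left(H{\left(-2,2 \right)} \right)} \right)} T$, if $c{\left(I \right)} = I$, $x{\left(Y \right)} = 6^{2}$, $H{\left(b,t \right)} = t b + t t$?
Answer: $0$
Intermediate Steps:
$T = 0$ ($T = 0 + 0 = 0$)
$H{\left(b,t \right)} = t^{2} + b t$ ($H{\left(b,t \right)} = b t + t^{2} = t^{2} + b t$)
$x{\left(Y \right)} = 36$
$- 16 c{\left(x{\left(H{\left(-2,2 \right)} \right)} \right)} T = \left(-16\right) 36 \cdot 0 = \left(-576\right) 0 = 0$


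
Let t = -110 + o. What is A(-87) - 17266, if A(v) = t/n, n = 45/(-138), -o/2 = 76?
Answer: -246938/15 ≈ -16463.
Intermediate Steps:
o = -152 (o = -2*76 = -152)
n = -15/46 (n = 45*(-1/138) = -15/46 ≈ -0.32609)
t = -262 (t = -110 - 152 = -262)
A(v) = 12052/15 (A(v) = -262/(-15/46) = -262*(-46/15) = 12052/15)
A(-87) - 17266 = 12052/15 - 17266 = -246938/15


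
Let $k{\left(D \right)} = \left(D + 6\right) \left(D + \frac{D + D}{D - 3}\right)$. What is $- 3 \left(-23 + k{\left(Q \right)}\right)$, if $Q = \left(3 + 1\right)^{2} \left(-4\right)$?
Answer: $- \frac{719217}{67} \approx -10735.0$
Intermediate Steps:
$Q = -64$ ($Q = 4^{2} \left(-4\right) = 16 \left(-4\right) = -64$)
$k{\left(D \right)} = \left(6 + D\right) \left(D + \frac{2 D}{-3 + D}\right)$
$- 3 \left(-23 + k{\left(Q \right)}\right) = - 3 \left(-23 - \frac{64 \left(-6 + \left(-64\right)^{2} + 5 \left(-64\right)\right)}{-3 - 64}\right) = - 3 \left(-23 - \frac{64 \left(-6 + 4096 - 320\right)}{-67}\right) = - 3 \left(-23 - \left(- \frac{64}{67}\right) 3770\right) = - 3 \left(-23 + \frac{241280}{67}\right) = \left(-3\right) \frac{239739}{67} = - \frac{719217}{67}$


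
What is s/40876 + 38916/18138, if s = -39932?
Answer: 36101825/30892037 ≈ 1.1686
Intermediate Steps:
s/40876 + 38916/18138 = -39932/40876 + 38916/18138 = -39932*1/40876 + 38916*(1/18138) = -9983/10219 + 6486/3023 = 36101825/30892037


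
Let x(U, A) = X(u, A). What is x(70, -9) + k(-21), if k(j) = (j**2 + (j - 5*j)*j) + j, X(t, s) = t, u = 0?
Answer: -1344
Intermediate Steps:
x(U, A) = 0
k(j) = j - 3*j**2 (k(j) = (j**2 + (-4*j)*j) + j = (j**2 - 4*j**2) + j = -3*j**2 + j = j - 3*j**2)
x(70, -9) + k(-21) = 0 - 21*(1 - 3*(-21)) = 0 - 21*(1 + 63) = 0 - 21*64 = 0 - 1344 = -1344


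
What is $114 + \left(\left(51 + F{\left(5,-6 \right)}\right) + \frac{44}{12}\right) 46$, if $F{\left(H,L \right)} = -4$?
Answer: $\frac{7334}{3} \approx 2444.7$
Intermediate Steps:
$114 + \left(\left(51 + F{\left(5,-6 \right)}\right) + \frac{44}{12}\right) 46 = 114 + \left(\left(51 - 4\right) + \frac{44}{12}\right) 46 = 114 + \left(47 + 44 \cdot \frac{1}{12}\right) 46 = 114 + \left(47 + \frac{11}{3}\right) 46 = 114 + \frac{152}{3} \cdot 46 = 114 + \frac{6992}{3} = \frac{7334}{3}$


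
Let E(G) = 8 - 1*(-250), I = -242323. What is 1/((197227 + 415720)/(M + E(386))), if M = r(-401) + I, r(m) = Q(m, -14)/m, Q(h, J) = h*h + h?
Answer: -242465/612947 ≈ -0.39557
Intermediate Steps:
Q(h, J) = h + h² (Q(h, J) = h² + h = h + h²)
E(G) = 258 (E(G) = 8 + 250 = 258)
r(m) = 1 + m (r(m) = (m*(1 + m))/m = 1 + m)
M = -242723 (M = (1 - 401) - 242323 = -400 - 242323 = -242723)
1/((197227 + 415720)/(M + E(386))) = 1/((197227 + 415720)/(-242723 + 258)) = 1/(612947/(-242465)) = 1/(612947*(-1/242465)) = 1/(-612947/242465) = -242465/612947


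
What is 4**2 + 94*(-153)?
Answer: -14366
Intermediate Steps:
4**2 + 94*(-153) = 16 - 14382 = -14366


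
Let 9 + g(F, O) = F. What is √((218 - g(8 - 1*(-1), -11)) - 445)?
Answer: I*√227 ≈ 15.067*I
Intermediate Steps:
g(F, O) = -9 + F
√((218 - g(8 - 1*(-1), -11)) - 445) = √((218 - (-9 + (8 - 1*(-1)))) - 445) = √((218 - (-9 + (8 + 1))) - 445) = √((218 - (-9 + 9)) - 445) = √((218 - 1*0) - 445) = √((218 + 0) - 445) = √(218 - 445) = √(-227) = I*√227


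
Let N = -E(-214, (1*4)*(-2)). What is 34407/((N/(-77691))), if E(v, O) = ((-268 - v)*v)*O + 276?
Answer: -891038079/30724 ≈ -29001.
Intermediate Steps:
E(v, O) = 276 + O*v*(-268 - v) (E(v, O) = (v*(-268 - v))*O + 276 = O*v*(-268 - v) + 276 = 276 + O*v*(-268 - v))
N = 92172 (N = -(276 - 1*(1*4)*(-2)*(-214)**2 - 268*(1*4)*(-2)*(-214)) = -(276 - 1*4*(-2)*45796 - 268*4*(-2)*(-214)) = -(276 - 1*(-8)*45796 - 268*(-8)*(-214)) = -(276 + 366368 - 458816) = -1*(-92172) = 92172)
34407/((N/(-77691))) = 34407/((92172/(-77691))) = 34407/((92172*(-1/77691))) = 34407/(-30724/25897) = 34407*(-25897/30724) = -891038079/30724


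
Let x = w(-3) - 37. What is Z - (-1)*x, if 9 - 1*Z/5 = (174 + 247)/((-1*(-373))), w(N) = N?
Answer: -240/373 ≈ -0.64343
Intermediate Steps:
x = -40 (x = -3 - 37 = -40)
Z = 14680/373 (Z = 45 - 5*(174 + 247)/((-1*(-373))) = 45 - 2105/373 = 14680/373 ≈ 39.357)
Z - (-1)*x = 14680/373 - (-1)*(-40) = 14680/373 - 1*40 = 14680/373 - 40 = -240/373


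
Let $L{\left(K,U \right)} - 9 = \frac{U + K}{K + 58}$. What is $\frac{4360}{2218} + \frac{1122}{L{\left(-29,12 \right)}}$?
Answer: $\frac{18308281}{135298} \approx 135.32$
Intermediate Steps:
$L{\left(K,U \right)} = 9 + \frac{K + U}{58 + K}$ ($L{\left(K,U \right)} = 9 + \frac{U + K}{K + 58} = 9 + \frac{K + U}{58 + K}$)
$\frac{4360}{2218} + \frac{1122}{L{\left(-29,12 \right)}} = \frac{4360}{2218} + \frac{1122}{\frac{1}{58 - 29} \left(522 + 12 + 10 \left(-29\right)\right)} = 4360 \cdot \frac{1}{2218} + \frac{1122}{\frac{1}{29} \left(522 + 12 - 290\right)} = \frac{2180}{1109} + \frac{1122}{\frac{1}{29} \cdot 244} = \frac{2180}{1109} + \frac{1122}{\frac{244}{29}} = \frac{2180}{1109} + 1122 \cdot \frac{29}{244} = \frac{2180}{1109} + \frac{16269}{122} = \frac{18308281}{135298}$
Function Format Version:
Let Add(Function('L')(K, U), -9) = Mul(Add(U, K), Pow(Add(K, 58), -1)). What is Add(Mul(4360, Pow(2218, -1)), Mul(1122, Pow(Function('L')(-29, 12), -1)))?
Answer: Rational(18308281, 135298) ≈ 135.32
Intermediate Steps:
Function('L')(K, U) = Add(9, Mul(Pow(Add(58, K), -1), Add(K, U))) (Function('L')(K, U) = Add(9, Mul(Add(U, K), Pow(Add(K, 58), -1))) = Add(9, Mul(Add(K, U), Pow(Add(58, K), -1))) = Add(9, Mul(Pow(Add(58, K), -1), Add(K, U))))
Add(Mul(4360, Pow(2218, -1)), Mul(1122, Pow(Function('L')(-29, 12), -1))) = Add(Mul(4360, Pow(2218, -1)), Mul(1122, Pow(Mul(Pow(Add(58, -29), -1), Add(522, 12, Mul(10, -29))), -1))) = Add(Mul(4360, Rational(1, 2218)), Mul(1122, Pow(Mul(Pow(29, -1), Add(522, 12, -290)), -1))) = Add(Rational(2180, 1109), Mul(1122, Pow(Mul(Rational(1, 29), 244), -1))) = Add(Rational(2180, 1109), Mul(1122, Pow(Rational(244, 29), -1))) = Add(Rational(2180, 1109), Mul(1122, Rational(29, 244))) = Add(Rational(2180, 1109), Rational(16269, 122)) = Rational(18308281, 135298)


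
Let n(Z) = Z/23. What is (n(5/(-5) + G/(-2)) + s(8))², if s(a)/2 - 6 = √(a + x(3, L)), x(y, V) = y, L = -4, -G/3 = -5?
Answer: 379329/2116 + 1070*√11/23 ≈ 333.56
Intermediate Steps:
G = 15 (G = -3*(-5) = 15)
s(a) = 12 + 2*√(3 + a) (s(a) = 12 + 2*√(a + 3) = 12 + 2*√(3 + a))
n(Z) = Z/23 (n(Z) = Z*(1/23) = Z/23)
(n(5/(-5) + G/(-2)) + s(8))² = ((5/(-5) + 15/(-2))/23 + (12 + 2*√(3 + 8)))² = ((5*(-⅕) + 15*(-½))/23 + (12 + 2*√11))² = ((-1 - 15/2)/23 + (12 + 2*√11))² = ((1/23)*(-17/2) + (12 + 2*√11))² = (-17/46 + (12 + 2*√11))² = (535/46 + 2*√11)²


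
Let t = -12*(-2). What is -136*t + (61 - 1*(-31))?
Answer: -3172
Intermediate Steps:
t = 24
-136*t + (61 - 1*(-31)) = -136*24 + (61 - 1*(-31)) = -3264 + (61 + 31) = -3264 + 92 = -3172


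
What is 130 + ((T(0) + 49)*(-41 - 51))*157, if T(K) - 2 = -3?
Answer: -693182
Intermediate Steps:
T(K) = -1 (T(K) = 2 - 3 = -1)
130 + ((T(0) + 49)*(-41 - 51))*157 = 130 + ((-1 + 49)*(-41 - 51))*157 = 130 + (48*(-92))*157 = 130 - 4416*157 = 130 - 693312 = -693182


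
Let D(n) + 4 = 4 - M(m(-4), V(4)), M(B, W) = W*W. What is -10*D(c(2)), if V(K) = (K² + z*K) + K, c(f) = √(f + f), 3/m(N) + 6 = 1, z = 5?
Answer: 16000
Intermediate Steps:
m(N) = -⅗ (m(N) = 3/(-6 + 1) = 3/(-5) = 3*(-⅕) = -⅗)
c(f) = √2*√f (c(f) = √(2*f) = √2*√f)
V(K) = K² + 6*K (V(K) = (K² + 5*K) + K = K² + 6*K)
M(B, W) = W²
D(n) = -1600 (D(n) = -4 + (4 - (4*(6 + 4))²) = -4 + (4 - (4*10)²) = -4 + (4 - 1*40²) = -4 + (4 - 1*1600) = -4 + (4 - 1600) = -4 - 1596 = -1600)
-10*D(c(2)) = -10*(-1600) = 16000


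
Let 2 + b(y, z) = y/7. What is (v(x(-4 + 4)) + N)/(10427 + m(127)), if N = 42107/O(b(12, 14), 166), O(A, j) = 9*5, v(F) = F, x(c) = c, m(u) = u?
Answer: 42107/474930 ≈ 0.088659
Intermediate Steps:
b(y, z) = -2 + y/7
O(A, j) = 45
N = 42107/45 ≈ 935.71
(v(x(-4 + 4)) + N)/(10427 + m(127)) = ((-4 + 4) + 42107/45)/(10427 + 127) = (0 + 42107/45)/10554 = (42107/45)*(1/10554) = 42107/474930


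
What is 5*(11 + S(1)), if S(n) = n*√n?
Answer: 60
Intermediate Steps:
S(n) = n^(3/2)
5*(11 + S(1)) = 5*(11 + 1^(3/2)) = 5*(11 + 1) = 5*12 = 60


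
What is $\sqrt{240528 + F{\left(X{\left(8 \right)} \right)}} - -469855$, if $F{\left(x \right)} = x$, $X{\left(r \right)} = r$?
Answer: $469855 + 2 \sqrt{60134} \approx 4.7035 \cdot 10^{5}$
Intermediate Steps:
$\sqrt{240528 + F{\left(X{\left(8 \right)} \right)}} - -469855 = \sqrt{240528 + 8} - -469855 = \sqrt{240536} + 469855 = 2 \sqrt{60134} + 469855 = 469855 + 2 \sqrt{60134}$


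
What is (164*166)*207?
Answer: 5635368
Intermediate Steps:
(164*166)*207 = 27224*207 = 5635368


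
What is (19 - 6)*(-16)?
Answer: -208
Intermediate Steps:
(19 - 6)*(-16) = 13*(-16) = -208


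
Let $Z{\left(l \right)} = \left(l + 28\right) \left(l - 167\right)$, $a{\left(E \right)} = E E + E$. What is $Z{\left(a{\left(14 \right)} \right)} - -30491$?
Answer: $40725$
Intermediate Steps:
$a{\left(E \right)} = E + E^{2}$ ($a{\left(E \right)} = E^{2} + E = E + E^{2}$)
$Z{\left(l \right)} = \left(-167 + l\right) \left(28 + l\right)$ ($Z{\left(l \right)} = \left(28 + l\right) \left(-167 + l\right) = \left(-167 + l\right) \left(28 + l\right)$)
$Z{\left(a{\left(14 \right)} \right)} - -30491 = \left(-4676 + \left(14 \left(1 + 14\right)\right)^{2} - 139 \cdot 14 \left(1 + 14\right)\right) - -30491 = \left(-4676 + \left(14 \cdot 15\right)^{2} - 139 \cdot 14 \cdot 15\right) + 30491 = \left(-4676 + 210^{2} - 29190\right) + 30491 = \left(-4676 + 44100 - 29190\right) + 30491 = 10234 + 30491 = 40725$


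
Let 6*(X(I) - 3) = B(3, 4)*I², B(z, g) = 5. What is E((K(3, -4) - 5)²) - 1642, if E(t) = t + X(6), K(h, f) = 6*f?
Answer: -768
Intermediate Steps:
X(I) = 3 + 5*I²/6 (X(I) = 3 + (5*I²)/6 = 3 + 5*I²/6)
E(t) = 33 + t (E(t) = t + (3 + (⅚)*6²) = t + (3 + (⅚)*36) = t + (3 + 30) = t + 33 = 33 + t)
E((K(3, -4) - 5)²) - 1642 = (33 + (6*(-4) - 5)²) - 1642 = (33 + (-24 - 5)²) - 1642 = (33 + (-29)²) - 1642 = (33 + 841) - 1642 = 874 - 1642 = -768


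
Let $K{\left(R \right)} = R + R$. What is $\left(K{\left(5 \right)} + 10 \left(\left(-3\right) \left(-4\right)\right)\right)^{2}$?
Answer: $16900$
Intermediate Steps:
$K{\left(R \right)} = 2 R$
$\left(K{\left(5 \right)} + 10 \left(\left(-3\right) \left(-4\right)\right)\right)^{2} = \left(2 \cdot 5 + 10 \left(\left(-3\right) \left(-4\right)\right)\right)^{2} = \left(10 + 10 \cdot 12\right)^{2} = \left(10 + 120\right)^{2} = 130^{2} = 16900$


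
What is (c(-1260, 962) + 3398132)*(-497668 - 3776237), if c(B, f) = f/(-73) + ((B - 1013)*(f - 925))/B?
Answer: -89058238701776251/6132 ≈ -1.4524e+13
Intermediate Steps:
c(B, f) = -f/73 + (-1013 + B)*(-925 + f)/B (c(B, f) = f*(-1/73) + ((-1013 + B)*(-925 + f))/B = -f/73 + (-1013 + B)*(-925 + f)/B)
(c(-1260, 962) + 3398132)*(-497668 - 3776237) = ((1/73)*(68402825 - 73949*962 - 1260*(-67525 + 72*962))/(-1260) + 3398132)*(-497668 - 3776237) = ((1/73)*(-1/1260)*(68402825 - 71138938 - 1260*(-67525 + 69264)) + 3398132)*(-4273905) = ((1/73)*(-1/1260)*(68402825 - 71138938 - 1260*1739) + 3398132)*(-4273905) = ((1/73)*(-1/1260)*(68402825 - 71138938 - 2191140) + 3398132)*(-4273905) = ((1/73)*(-1/1260)*(-4927253) + 3398132)*(-4273905) = (4927253/91980 + 3398132)*(-4273905) = (312565108613/91980)*(-4273905) = -89058238701776251/6132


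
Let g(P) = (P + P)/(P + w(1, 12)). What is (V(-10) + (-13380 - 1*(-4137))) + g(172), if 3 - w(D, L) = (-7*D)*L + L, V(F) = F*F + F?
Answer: -2260447/247 ≈ -9151.6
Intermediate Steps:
V(F) = F + F² (V(F) = F² + F = F + F²)
w(D, L) = 3 - L + 7*D*L (w(D, L) = 3 - ((-7*D)*L + L) = 3 - (-7*D*L + L) = 3 - (L - 7*D*L) = 3 + (-L + 7*D*L) = 3 - L + 7*D*L)
g(P) = 2*P/(75 + P) (g(P) = (P + P)/(P + (3 - 1*12 + 7*1*12)) = (2*P)/(P + (3 - 12 + 84)) = (2*P)/(P + 75) = (2*P)/(75 + P) = 2*P/(75 + P))
(V(-10) + (-13380 - 1*(-4137))) + g(172) = (-10*(1 - 10) + (-13380 - 1*(-4137))) + 2*172/(75 + 172) = (-10*(-9) + (-13380 + 4137)) + 2*172/247 = (90 - 9243) + 2*172*(1/247) = -9153 + 344/247 = -2260447/247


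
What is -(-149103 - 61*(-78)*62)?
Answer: -145893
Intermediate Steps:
-(-149103 - 61*(-78)*62) = -(-149103 - (-4758)*62) = -(-149103 - 1*(-294996)) = -(-149103 + 294996) = -1*145893 = -145893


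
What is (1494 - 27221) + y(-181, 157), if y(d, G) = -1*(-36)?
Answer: -25691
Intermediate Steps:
y(d, G) = 36
(1494 - 27221) + y(-181, 157) = (1494 - 27221) + 36 = -25727 + 36 = -25691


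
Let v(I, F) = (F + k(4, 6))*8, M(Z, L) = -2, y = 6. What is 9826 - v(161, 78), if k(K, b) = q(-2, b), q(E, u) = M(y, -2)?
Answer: 9218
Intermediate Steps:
q(E, u) = -2
k(K, b) = -2
v(I, F) = -16 + 8*F (v(I, F) = (F - 2)*8 = (-2 + F)*8 = -16 + 8*F)
9826 - v(161, 78) = 9826 - (-16 + 8*78) = 9826 - (-16 + 624) = 9826 - 1*608 = 9826 - 608 = 9218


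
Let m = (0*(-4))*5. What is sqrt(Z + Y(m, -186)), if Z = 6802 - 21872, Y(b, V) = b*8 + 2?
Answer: 2*I*sqrt(3767) ≈ 122.75*I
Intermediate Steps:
m = 0 (m = 0*5 = 0)
Y(b, V) = 2 + 8*b (Y(b, V) = 8*b + 2 = 2 + 8*b)
Z = -15070
sqrt(Z + Y(m, -186)) = sqrt(-15070 + (2 + 8*0)) = sqrt(-15070 + (2 + 0)) = sqrt(-15070 + 2) = sqrt(-15068) = 2*I*sqrt(3767)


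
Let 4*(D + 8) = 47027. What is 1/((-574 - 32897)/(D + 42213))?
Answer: -23983/14876 ≈ -1.6122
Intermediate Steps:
D = 46995/4 (D = -8 + (¼)*47027 = -8 + 47027/4 = 46995/4 ≈ 11749.)
1/((-574 - 32897)/(D + 42213)) = 1/((-574 - 32897)/(46995/4 + 42213)) = 1/(-33471/215847/4) = 1/(-33471*4/215847) = 1/(-14876/23983) = -23983/14876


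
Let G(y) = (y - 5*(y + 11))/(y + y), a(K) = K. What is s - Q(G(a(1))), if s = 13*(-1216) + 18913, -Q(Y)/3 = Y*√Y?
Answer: 3105 - 177*I*√118/4 ≈ 3105.0 - 480.68*I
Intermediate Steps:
G(y) = (-55 - 4*y)/(2*y) (G(y) = (y - 5*(11 + y))/((2*y)) = (y + (-55 - 5*y))*(1/(2*y)) = (-55 - 4*y)*(1/(2*y)) = (-55 - 4*y)/(2*y))
Q(Y) = -3*Y^(3/2) (Q(Y) = -3*Y*√Y = -3*Y^(3/2))
s = 3105 (s = -15808 + 18913 = 3105)
s - Q(G(a(1))) = 3105 - (-3)*(-2 - 55/2/1)^(3/2) = 3105 - (-3)*(-2 - 55/2*1)^(3/2) = 3105 - (-3)*(-2 - 55/2)^(3/2) = 3105 - (-3)*(-59/2)^(3/2) = 3105 - (-3)*(-59*I*√118/4) = 3105 - 177*I*√118/4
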